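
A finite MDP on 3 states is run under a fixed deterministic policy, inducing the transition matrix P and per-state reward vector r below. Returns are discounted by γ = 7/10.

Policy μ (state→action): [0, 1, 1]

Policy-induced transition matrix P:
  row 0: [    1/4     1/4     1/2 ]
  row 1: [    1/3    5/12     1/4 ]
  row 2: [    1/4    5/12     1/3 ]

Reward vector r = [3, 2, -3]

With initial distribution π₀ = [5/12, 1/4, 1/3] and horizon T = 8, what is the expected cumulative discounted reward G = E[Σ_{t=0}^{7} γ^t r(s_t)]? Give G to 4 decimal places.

t=0: π = [0.4167, 0.2500, 0.3333], E[r] = 0.7500, γ^t·E[r] = 0.750000, running G = 0.750000
t=1: π = [0.2708, 0.3472, 0.3819], E[r] = 0.3611, γ^t·E[r] = 0.252778, running G = 1.002778
t=2: π = [0.2789, 0.3715, 0.3495], E[r] = 0.5313, γ^t·E[r] = 0.260313, running G = 1.263090
t=3: π = [0.2810, 0.3702, 0.3489], E[r] = 0.5367, γ^t·E[r] = 0.184071, running G = 1.447162
t=4: π = [0.2808, 0.3698, 0.3493], E[r] = 0.5343, γ^t·E[r] = 0.128283, running G = 1.575444
t=5: π = [0.2808, 0.3699, 0.3493], E[r] = 0.5342, γ^t·E[r] = 0.089785, running G = 1.665229
t=6: π = [0.2808, 0.3699, 0.3493], E[r] = 0.5342, γ^t·E[r] = 0.062854, running G = 1.728083
t=7: π = [0.2808, 0.3699, 0.3493], E[r] = 0.5342, γ^t·E[r] = 0.043998, running G = 1.772081

G = 1.7721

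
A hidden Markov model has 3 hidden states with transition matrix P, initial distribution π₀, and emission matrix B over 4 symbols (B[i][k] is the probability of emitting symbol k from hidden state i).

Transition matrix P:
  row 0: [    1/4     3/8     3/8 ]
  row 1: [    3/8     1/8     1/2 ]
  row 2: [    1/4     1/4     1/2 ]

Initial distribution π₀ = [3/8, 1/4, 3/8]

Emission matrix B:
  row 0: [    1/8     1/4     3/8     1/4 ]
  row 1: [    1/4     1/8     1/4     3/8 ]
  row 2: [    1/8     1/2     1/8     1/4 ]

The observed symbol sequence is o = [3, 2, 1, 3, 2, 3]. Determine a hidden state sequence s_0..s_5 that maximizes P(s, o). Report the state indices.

t=0: δ = [9.375e-02, 9.375e-02, 9.375e-02]  (obs o_0=3)
t=1: δ = [1.318e-02, 8.789e-03, 5.859e-03]  ψ = [1, 0, 1]  (obs o_1=2)
t=2: δ = [8.240e-04, 6.180e-04, 2.472e-03]  ψ = [0, 0, 0]  (obs o_2=1)
t=3: δ = [1.545e-04, 2.317e-04, 3.090e-04]  ψ = [2, 2, 2]  (obs o_3=3)
t=4: δ = [3.259e-05, 1.931e-05, 1.931e-05]  ψ = [1, 2, 2]  (obs o_4=2)
t=5: δ = [2.037e-06, 4.583e-06, 3.055e-06]  ψ = [0, 0, 0]  (obs o_5=3)
backtrack: best end state = 1; path = [1, 0, 2, 1, 0, 1]

path = [1, 0, 2, 1, 0, 1]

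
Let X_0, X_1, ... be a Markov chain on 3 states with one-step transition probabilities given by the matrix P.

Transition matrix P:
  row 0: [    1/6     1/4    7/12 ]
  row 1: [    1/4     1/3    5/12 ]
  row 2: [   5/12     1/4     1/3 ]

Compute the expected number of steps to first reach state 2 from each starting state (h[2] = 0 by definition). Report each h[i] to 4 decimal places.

First-step conditioning: h[2] = 0; for i ≠ 2, h[i] = 1 + Σ_k P[i][k]·h[k].
  h[0] = 1 + 1/6·h[0] + 1/4·h[1]
  h[1] = 1 + 1/4·h[0] + 1/3·h[1]
Solving the 2×2 linear system over states ≠ 2 gives exactly h = [132/71, 156/71, 0] (h[2] = 0 is the target).

h = [1.8592, 2.1972, 0.0000]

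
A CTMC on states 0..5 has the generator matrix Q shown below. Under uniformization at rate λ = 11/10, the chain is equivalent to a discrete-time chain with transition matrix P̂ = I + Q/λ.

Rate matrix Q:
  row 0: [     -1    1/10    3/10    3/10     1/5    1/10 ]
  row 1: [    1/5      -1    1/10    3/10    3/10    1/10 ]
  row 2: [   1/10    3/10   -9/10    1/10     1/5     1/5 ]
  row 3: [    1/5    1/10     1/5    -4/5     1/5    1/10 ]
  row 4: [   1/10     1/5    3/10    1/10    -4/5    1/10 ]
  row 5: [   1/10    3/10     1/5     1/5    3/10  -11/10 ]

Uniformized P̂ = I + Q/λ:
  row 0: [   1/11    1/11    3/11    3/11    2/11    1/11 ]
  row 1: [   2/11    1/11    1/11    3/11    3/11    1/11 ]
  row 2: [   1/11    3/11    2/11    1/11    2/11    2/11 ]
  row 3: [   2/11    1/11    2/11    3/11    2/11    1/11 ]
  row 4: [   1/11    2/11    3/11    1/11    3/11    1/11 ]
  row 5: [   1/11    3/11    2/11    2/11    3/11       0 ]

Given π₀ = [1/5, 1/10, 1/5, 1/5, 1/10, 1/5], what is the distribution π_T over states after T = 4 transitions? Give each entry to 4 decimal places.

π = [0.1229, 0.1657, 0.1985, 0.1864, 0.2265, 0.0999]

t=0: π = [0.2000, 0.1000, 0.2000, 0.2000, 0.1000, 0.2000]
t=1: π = [0.1182, 0.1727, 0.2000, 0.2000, 0.2182, 0.0909]
t=2: π = [0.1248, 0.1636, 0.1967, 0.1884, 0.2256, 0.1008]
t=3: π = [0.1229, 0.1655, 0.1988, 0.1868, 0.2264, 0.0996]
t=4: π = [0.1229, 0.1657, 0.1985, 0.1864, 0.2265, 0.0999]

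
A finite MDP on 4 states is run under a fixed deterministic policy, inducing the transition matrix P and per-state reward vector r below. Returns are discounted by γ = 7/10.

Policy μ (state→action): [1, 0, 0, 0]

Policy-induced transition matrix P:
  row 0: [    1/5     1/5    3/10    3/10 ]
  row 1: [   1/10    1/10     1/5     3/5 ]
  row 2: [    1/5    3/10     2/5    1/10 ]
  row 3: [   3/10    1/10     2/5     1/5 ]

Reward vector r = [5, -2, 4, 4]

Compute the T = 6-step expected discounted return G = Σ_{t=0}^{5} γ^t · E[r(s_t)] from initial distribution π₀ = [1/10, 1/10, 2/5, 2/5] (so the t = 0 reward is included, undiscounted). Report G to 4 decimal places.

G = 9.4535

t=0: π = [0.1000, 0.1000, 0.4000, 0.4000], E[r] = 3.5000, γ^t·E[r] = 3.500000, running G = 3.500000
t=1: π = [0.2300, 0.1900, 0.3700, 0.2100], E[r] = 3.0900, γ^t·E[r] = 2.163000, running G = 5.663000
t=2: π = [0.2020, 0.1970, 0.3390, 0.2620], E[r] = 3.0200, γ^t·E[r] = 1.479800, running G = 7.142800
t=3: π = [0.2065, 0.1880, 0.3404, 0.2651], E[r] = 3.0785, γ^t·E[r] = 1.055926, running G = 8.198726
t=4: π = [0.2077, 0.1887, 0.3418, 0.2618], E[r] = 3.0753, γ^t·E[r] = 0.738387, running G = 8.937112
t=5: π = [0.2073, 0.1891, 0.3415, 0.2621], E[r] = 3.0726, γ^t·E[r] = 0.516409, running G = 9.453521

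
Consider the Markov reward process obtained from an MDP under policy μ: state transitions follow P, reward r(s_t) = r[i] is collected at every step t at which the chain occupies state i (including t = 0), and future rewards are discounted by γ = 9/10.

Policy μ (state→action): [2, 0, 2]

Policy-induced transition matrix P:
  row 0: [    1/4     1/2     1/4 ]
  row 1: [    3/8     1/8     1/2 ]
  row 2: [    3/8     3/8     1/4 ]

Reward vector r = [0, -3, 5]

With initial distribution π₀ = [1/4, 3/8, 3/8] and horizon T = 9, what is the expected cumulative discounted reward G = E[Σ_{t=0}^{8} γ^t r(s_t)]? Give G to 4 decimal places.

t=0: π = [0.2500, 0.3750, 0.3750], E[r] = 0.7500, γ^t·E[r] = 0.750000, running G = 0.750000
t=1: π = [0.3438, 0.3125, 0.3438], E[r] = 0.7813, γ^t·E[r] = 0.703125, running G = 1.453125
t=2: π = [0.3320, 0.3398, 0.3281], E[r] = 0.6211, γ^t·E[r] = 0.503086, running G = 1.956211
t=3: π = [0.3335, 0.3315, 0.3350], E[r] = 0.6802, γ^t·E[r] = 0.495848, running G = 2.452059
t=4: π = [0.3333, 0.3338, 0.3329], E[r] = 0.6630, γ^t·E[r] = 0.435011, running G = 2.887070
t=5: π = [0.3333, 0.3332, 0.3335], E[r] = 0.6676, γ^t·E[r] = 0.394217, running G = 3.281287
t=6: π = [0.3333, 0.3334, 0.3333], E[r] = 0.6664, γ^t·E[r] = 0.354166, running G = 3.635453
t=7: π = [0.3333, 0.3333, 0.3333], E[r] = 0.6667, γ^t·E[r] = 0.318894, running G = 3.954347
t=8: π = [0.3333, 0.3333, 0.3333], E[r] = 0.6667, γ^t·E[r] = 0.286972, running G = 4.241318

G = 4.2413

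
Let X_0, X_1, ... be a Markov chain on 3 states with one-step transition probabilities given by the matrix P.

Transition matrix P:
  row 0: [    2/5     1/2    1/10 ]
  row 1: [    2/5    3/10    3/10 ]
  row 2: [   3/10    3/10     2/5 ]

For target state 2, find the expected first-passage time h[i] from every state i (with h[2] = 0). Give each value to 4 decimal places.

First-step conditioning: h[2] = 0; for i ≠ 2, h[i] = 1 + Σ_k P[i][k]·h[k].
  h[0] = 1 + 2/5·h[0] + 1/2·h[1]
  h[1] = 1 + 2/5·h[0] + 3/10·h[1]
Solving the 2×2 linear system over states ≠ 2 gives exactly h = [60/11, 50/11, 0] (h[2] = 0 is the target).

h = [5.4545, 4.5455, 0.0000]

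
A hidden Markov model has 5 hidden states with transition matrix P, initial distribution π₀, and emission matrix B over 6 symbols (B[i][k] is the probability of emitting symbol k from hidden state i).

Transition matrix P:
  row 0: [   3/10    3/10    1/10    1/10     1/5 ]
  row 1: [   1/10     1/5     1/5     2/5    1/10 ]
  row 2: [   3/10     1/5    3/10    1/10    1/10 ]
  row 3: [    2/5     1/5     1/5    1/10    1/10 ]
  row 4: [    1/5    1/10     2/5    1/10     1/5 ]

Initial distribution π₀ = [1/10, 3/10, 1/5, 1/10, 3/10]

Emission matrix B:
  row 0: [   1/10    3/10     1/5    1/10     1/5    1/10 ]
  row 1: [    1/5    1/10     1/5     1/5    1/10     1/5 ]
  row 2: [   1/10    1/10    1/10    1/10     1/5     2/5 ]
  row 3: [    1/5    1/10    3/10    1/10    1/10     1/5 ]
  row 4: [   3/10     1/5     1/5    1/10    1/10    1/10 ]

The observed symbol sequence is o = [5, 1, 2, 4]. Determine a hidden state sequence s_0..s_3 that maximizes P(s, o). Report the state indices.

path = [2, 0, 0, 0]

t=0: δ = [1.000e-02, 6.000e-02, 8.000e-02, 2.000e-02, 3.000e-02]  (obs o_0=5)
t=1: δ = [7.200e-03, 1.600e-03, 2.400e-03, 2.400e-03, 1.600e-03]  ψ = [2, 2, 2, 1, 2]  (obs o_1=1)
t=2: δ = [4.320e-04, 4.320e-04, 7.200e-05, 2.160e-04, 2.880e-04]  ψ = [0, 0, 0, 0, 0]  (obs o_2=2)
t=3: δ = [2.592e-05, 1.296e-05, 2.304e-05, 1.728e-05, 8.640e-06]  ψ = [0, 0, 4, 1, 0]  (obs o_3=4)
backtrack: best end state = 0; path = [2, 0, 0, 0]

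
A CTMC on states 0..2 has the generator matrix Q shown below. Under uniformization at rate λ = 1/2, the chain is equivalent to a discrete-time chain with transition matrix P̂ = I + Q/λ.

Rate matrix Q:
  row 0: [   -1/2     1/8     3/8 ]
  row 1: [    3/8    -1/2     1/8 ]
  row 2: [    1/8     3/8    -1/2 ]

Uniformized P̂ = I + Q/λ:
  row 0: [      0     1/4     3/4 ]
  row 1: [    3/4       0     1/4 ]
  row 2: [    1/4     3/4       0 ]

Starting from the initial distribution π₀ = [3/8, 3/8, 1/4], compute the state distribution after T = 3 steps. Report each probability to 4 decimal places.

π = [0.3574, 0.3223, 0.3203]

t=0: π = [0.3750, 0.3750, 0.2500]
t=1: π = [0.3438, 0.2813, 0.3750]
t=2: π = [0.3047, 0.3672, 0.3281]
t=3: π = [0.3574, 0.3223, 0.3203]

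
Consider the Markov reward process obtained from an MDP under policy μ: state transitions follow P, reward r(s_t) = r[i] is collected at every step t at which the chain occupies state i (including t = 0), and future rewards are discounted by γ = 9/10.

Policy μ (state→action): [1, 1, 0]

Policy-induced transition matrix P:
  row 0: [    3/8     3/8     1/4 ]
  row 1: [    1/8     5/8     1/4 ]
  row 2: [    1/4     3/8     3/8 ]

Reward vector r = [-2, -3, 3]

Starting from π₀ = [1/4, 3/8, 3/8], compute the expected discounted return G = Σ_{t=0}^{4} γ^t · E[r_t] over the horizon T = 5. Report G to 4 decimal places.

G = -3.7234

t=0: π = [0.2500, 0.3750, 0.3750], E[r] = -0.5000, γ^t·E[r] = -0.500000, running G = -0.500000
t=1: π = [0.2344, 0.4688, 0.2969], E[r] = -0.9844, γ^t·E[r] = -0.885938, running G = -1.385938
t=2: π = [0.2207, 0.4922, 0.2871], E[r] = -1.0566, γ^t·E[r] = -0.855879, running G = -2.241816
t=3: π = [0.2161, 0.4980, 0.2859], E[r] = -1.0686, γ^t·E[r] = -0.779012, running G = -3.020828
t=4: π = [0.2148, 0.4995, 0.2857], E[r] = -1.0708, γ^t·E[r] = -0.702572, running G = -3.723401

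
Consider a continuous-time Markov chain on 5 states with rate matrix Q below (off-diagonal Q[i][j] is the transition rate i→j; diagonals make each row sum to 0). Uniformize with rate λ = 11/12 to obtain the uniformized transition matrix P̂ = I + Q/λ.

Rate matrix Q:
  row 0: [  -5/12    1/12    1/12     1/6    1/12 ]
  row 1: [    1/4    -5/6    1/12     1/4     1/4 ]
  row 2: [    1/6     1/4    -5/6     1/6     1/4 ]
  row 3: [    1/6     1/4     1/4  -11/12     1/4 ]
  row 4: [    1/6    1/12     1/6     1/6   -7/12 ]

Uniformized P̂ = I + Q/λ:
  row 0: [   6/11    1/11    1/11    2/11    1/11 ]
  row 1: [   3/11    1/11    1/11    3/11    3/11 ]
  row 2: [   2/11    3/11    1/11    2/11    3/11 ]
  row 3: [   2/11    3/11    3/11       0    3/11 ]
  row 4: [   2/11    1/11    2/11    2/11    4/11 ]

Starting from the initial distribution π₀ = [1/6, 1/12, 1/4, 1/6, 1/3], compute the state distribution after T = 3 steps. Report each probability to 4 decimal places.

π = [0.2999, 0.1478, 0.1444, 0.1647, 0.2433]

t=0: π = [0.1667, 0.0833, 0.2500, 0.1667, 0.3333]
t=1: π = [0.2500, 0.1667, 0.1515, 0.1591, 0.2727]
t=2: π = [0.2879, 0.1474, 0.1446, 0.1680, 0.2521]
t=3: π = [0.2999, 0.1478, 0.1444, 0.1647, 0.2433]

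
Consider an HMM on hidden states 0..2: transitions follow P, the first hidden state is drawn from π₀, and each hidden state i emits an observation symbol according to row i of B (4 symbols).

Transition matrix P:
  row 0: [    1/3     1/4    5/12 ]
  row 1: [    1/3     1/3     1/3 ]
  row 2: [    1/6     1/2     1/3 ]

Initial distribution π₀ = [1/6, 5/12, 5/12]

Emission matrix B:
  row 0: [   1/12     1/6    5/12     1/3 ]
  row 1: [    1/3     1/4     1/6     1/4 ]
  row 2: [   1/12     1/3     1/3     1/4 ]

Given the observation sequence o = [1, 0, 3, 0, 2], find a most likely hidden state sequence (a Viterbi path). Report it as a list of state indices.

t=0: δ = [2.778e-02, 1.042e-01, 1.389e-01]  (obs o_0=1)
t=1: δ = [2.894e-03, 2.315e-02, 3.858e-03]  ψ = [1, 2, 2]  (obs o_1=0)
t=2: δ = [2.572e-03, 1.929e-03, 1.929e-03]  ψ = [1, 1, 1]  (obs o_2=3)
t=3: δ = [7.144e-05, 3.215e-04, 8.931e-05]  ψ = [0, 2, 0]  (obs o_3=0)
t=4: δ = [4.465e-05, 1.786e-05, 3.572e-05]  ψ = [1, 1, 1]  (obs o_4=2)
backtrack: best end state = 0; path = [2, 1, 2, 1, 0]

path = [2, 1, 2, 1, 0]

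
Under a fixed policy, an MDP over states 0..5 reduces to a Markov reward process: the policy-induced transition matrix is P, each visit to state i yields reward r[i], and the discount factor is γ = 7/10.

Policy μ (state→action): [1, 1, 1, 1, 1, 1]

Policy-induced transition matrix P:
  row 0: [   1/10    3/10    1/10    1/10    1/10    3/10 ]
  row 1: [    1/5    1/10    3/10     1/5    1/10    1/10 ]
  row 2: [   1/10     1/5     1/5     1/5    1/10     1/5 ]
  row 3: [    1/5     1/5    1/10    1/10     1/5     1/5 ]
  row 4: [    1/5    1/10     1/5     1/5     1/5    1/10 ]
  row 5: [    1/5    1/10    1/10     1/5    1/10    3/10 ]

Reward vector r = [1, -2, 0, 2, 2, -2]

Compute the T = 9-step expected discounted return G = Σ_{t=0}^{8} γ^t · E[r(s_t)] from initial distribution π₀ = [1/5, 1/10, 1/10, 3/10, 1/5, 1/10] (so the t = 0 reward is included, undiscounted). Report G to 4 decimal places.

G = 0.8315

t=0: π = [0.2000, 0.1000, 0.1000, 0.3000, 0.2000, 0.1000], E[r] = 0.8000, γ^t·E[r] = 0.800000, running G = 0.800000
t=1: π = [0.1700, 0.1800, 0.1500, 0.1500, 0.1500, 0.2000], E[r] = 0.0100, γ^t·E[r] = 0.007000, running G = 0.807000
t=2: π = [0.1680, 0.1640, 0.1660, 0.1680, 0.1300, 0.2040], E[r] = 0.0280, γ^t·E[r] = 0.013720, running G = 0.820720
t=3: π = [0.1666, 0.1670, 0.1624, 0.1664, 0.1298, 0.2078], E[r] = 0.0094, γ^t·E[r] = 0.003224, running G = 0.823944
t=4: π = [0.1671, 0.1662, 0.1626, 0.1667, 0.1296, 0.2078], E[r] = 0.0118, γ^t·E[r] = 0.002838, running G = 0.826782
t=5: π = [0.1670, 0.1664, 0.1625, 0.1666, 0.1296, 0.2079], E[r] = 0.0110, γ^t·E[r] = 0.001852, running G = 0.828634
t=6: π = [0.1671, 0.1663, 0.1625, 0.1666, 0.1296, 0.2079], E[r] = 0.0112, γ^t·E[r] = 0.001312, running G = 0.829947
t=7: π = [0.1670, 0.1663, 0.1625, 0.1666, 0.1296, 0.2079], E[r] = 0.0111, γ^t·E[r] = 0.000916, running G = 0.830862
t=8: π = [0.1670, 0.1663, 0.1625, 0.1666, 0.1296, 0.2079], E[r] = 0.0111, γ^t·E[r] = 0.000641, running G = 0.831503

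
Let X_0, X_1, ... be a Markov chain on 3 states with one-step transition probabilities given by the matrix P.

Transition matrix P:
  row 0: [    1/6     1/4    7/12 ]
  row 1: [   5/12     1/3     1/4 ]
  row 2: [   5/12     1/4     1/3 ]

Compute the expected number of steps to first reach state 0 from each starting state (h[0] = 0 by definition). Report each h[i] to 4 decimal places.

First-step conditioning: h[0] = 0; for i ≠ 0, h[i] = 1 + Σ_k P[i][k]·h[k].
  h[1] = 1 + 1/3·h[1] + 1/4·h[2]
  h[2] = 1 + 1/4·h[1] + 1/3·h[2]
Solving the 2×2 linear system over states ≠ 0 gives exactly h = [0, 12/5, 12/5] (h[0] = 0 is the target).

h = [0.0000, 2.4000, 2.4000]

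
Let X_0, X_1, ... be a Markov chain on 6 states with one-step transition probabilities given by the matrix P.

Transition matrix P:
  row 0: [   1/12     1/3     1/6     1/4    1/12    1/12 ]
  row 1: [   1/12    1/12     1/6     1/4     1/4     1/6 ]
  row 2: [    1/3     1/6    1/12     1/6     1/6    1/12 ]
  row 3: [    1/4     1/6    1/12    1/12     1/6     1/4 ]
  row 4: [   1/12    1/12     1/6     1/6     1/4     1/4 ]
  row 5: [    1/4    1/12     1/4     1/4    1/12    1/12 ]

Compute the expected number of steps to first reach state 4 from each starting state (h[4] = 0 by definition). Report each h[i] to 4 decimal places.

First-step conditioning: h[4] = 0; for i ≠ 4, h[i] = 1 + Σ_k P[i][k]·h[k].
  h[0] = 1 + 1/12·h[0] + 1/3·h[1] + 1/6·h[2] + 1/4·h[3] + 1/12·h[5]
  h[1] = 1 + 1/12·h[0] + 1/12·h[1] + 1/6·h[2] + 1/4·h[3] + 1/6·h[5]
  h[2] = 1 + 1/3·h[0] + 1/6·h[1] + 1/12·h[2] + 1/6·h[3] + 1/12·h[5]
  h[3] = 1 + 1/4·h[0] + 1/6·h[1] + 1/12·h[2] + 1/12·h[3] + 1/4·h[5]
  h[5] = 1 + 1/4·h[0] + 1/12·h[1] + 1/4·h[2] + 1/4·h[3] + 1/12·h[5]
Solving the 5×5 linear system over states ≠ 4 gives exactly h = [33179/4806, 1601/267, 15706/2403, 31693/4806, 0, 5687/801] (h[4] = 0 is the target).

h = [6.9037, 5.9963, 6.5360, 6.5945, 0.0000, 7.0999]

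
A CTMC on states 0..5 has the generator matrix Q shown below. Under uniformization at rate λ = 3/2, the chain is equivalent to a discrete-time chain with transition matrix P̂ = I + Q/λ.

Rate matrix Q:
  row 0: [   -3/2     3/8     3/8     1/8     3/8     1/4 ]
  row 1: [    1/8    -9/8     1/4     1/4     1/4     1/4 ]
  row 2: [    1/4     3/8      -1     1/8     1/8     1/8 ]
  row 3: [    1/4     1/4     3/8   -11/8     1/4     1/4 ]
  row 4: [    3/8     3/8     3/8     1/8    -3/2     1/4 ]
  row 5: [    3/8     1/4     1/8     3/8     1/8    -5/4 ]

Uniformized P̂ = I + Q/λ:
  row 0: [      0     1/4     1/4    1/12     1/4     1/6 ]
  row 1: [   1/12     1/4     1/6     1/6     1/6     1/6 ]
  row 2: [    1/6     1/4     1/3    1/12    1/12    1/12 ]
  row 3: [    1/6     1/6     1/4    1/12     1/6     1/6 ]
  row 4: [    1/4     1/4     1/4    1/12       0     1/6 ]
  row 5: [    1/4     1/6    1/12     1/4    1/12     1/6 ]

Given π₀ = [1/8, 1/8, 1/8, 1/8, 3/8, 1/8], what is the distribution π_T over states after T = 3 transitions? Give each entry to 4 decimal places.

t=0: π = [0.1250, 0.1250, 0.1250, 0.1250, 0.3750, 0.1250]
t=1: π = [0.1771, 0.2292, 0.2292, 0.1146, 0.0938, 0.1563]
t=2: π = [0.1389, 0.2274, 0.2240, 0.1285, 0.1337, 0.1476]
t=3: π = [0.1480, 0.2270, 0.2251, 0.1269, 0.1250, 0.1480]

π = [0.1480, 0.2270, 0.2251, 0.1269, 0.1250, 0.1480]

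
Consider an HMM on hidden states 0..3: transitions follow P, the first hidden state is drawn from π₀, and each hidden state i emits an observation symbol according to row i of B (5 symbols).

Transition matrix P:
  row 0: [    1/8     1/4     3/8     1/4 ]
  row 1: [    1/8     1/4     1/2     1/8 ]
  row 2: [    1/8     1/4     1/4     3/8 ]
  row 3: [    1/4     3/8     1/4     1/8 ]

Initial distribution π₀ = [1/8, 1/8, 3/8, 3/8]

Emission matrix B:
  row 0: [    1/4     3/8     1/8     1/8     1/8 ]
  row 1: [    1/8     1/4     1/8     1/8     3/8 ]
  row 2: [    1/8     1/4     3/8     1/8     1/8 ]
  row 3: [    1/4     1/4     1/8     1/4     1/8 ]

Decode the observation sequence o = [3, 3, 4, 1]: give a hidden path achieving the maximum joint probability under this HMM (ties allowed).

path = [2, 3, 1, 2]

t=0: δ = [1.562e-02, 1.562e-02, 4.688e-02, 9.375e-02]  (obs o_0=3)
t=1: δ = [2.930e-03, 4.395e-03, 2.930e-03, 4.395e-03]  ψ = [3, 3, 3, 2]  (obs o_1=3)
t=2: δ = [1.373e-04, 6.180e-04, 2.747e-04, 1.373e-04]  ψ = [3, 3, 1, 2]  (obs o_2=4)
t=3: δ = [2.897e-05, 3.862e-05, 7.725e-05, 2.575e-05]  ψ = [1, 1, 1, 2]  (obs o_3=1)
backtrack: best end state = 2; path = [2, 3, 1, 2]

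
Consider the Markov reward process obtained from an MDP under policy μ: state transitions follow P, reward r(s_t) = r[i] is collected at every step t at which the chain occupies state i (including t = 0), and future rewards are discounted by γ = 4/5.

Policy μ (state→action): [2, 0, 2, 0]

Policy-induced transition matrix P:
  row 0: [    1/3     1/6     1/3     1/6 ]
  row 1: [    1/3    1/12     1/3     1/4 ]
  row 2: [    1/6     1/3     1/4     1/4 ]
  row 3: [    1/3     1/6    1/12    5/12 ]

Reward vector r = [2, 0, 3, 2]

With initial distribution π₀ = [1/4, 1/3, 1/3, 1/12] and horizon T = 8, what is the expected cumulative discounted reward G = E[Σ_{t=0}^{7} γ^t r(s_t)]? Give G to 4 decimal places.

G = 7.5743

t=0: π = [0.2500, 0.3333, 0.3333, 0.0833], E[r] = 1.6667, γ^t·E[r] = 1.666667, running G = 1.666667
t=1: π = [0.2778, 0.1944, 0.2847, 0.2431], E[r] = 1.8958, γ^t·E[r] = 1.516667, running G = 3.183333
t=2: π = [0.2859, 0.1979, 0.2488, 0.2674], E[r] = 1.8530, γ^t·E[r] = 1.185926, running G = 4.369259
t=3: π = [0.2919, 0.1916, 0.2458, 0.2707], E[r] = 1.8625, γ^t·E[r] = 0.953580, running G = 5.322840
t=4: π = [0.2924, 0.1917, 0.2452, 0.2708], E[r] = 1.8619, γ^t·E[r] = 0.762617, running G = 6.085457
t=5: π = [0.2925, 0.1916, 0.2452, 0.2708], E[r] = 1.8621, γ^t·E[r] = 0.610169, running G = 6.695626
t=6: π = [0.2925, 0.1916, 0.2452, 0.2708], E[r] = 1.8621, γ^t·E[r] = 0.488130, running G = 7.183755
t=7: π = [0.2925, 0.1916, 0.2452, 0.2708], E[r] = 1.8621, γ^t·E[r] = 0.390504, running G = 7.574260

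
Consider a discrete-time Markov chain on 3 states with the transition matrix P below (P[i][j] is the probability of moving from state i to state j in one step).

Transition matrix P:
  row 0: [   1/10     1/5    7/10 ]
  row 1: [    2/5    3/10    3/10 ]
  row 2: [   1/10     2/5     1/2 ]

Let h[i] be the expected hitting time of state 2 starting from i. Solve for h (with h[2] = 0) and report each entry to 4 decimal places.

h = [1.6364, 2.3636, 0.0000]

First-step conditioning: h[2] = 0; for i ≠ 2, h[i] = 1 + Σ_k P[i][k]·h[k].
  h[0] = 1 + 1/10·h[0] + 1/5·h[1]
  h[1] = 1 + 2/5·h[0] + 3/10·h[1]
Solving the 2×2 linear system over states ≠ 2 gives exactly h = [18/11, 26/11, 0] (h[2] = 0 is the target).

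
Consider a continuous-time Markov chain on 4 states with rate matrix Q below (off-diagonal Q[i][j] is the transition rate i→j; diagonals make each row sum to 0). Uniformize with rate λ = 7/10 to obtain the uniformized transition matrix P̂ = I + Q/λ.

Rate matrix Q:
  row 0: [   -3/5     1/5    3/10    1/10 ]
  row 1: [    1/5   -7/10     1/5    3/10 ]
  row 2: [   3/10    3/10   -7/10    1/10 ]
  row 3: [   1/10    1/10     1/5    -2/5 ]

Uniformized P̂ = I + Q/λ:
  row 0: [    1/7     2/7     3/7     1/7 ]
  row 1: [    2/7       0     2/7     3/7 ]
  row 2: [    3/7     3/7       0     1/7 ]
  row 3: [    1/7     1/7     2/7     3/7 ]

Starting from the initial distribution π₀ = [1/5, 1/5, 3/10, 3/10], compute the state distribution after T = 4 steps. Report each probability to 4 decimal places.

π = [0.2448, 0.2171, 0.2505, 0.2876]

t=0: π = [0.2000, 0.2000, 0.3000, 0.3000]
t=1: π = [0.2571, 0.2286, 0.2286, 0.2857]
t=2: π = [0.2408, 0.2122, 0.2571, 0.2898]
t=3: π = [0.2466, 0.2204, 0.2466, 0.2863]
t=4: π = [0.2448, 0.2171, 0.2505, 0.2876]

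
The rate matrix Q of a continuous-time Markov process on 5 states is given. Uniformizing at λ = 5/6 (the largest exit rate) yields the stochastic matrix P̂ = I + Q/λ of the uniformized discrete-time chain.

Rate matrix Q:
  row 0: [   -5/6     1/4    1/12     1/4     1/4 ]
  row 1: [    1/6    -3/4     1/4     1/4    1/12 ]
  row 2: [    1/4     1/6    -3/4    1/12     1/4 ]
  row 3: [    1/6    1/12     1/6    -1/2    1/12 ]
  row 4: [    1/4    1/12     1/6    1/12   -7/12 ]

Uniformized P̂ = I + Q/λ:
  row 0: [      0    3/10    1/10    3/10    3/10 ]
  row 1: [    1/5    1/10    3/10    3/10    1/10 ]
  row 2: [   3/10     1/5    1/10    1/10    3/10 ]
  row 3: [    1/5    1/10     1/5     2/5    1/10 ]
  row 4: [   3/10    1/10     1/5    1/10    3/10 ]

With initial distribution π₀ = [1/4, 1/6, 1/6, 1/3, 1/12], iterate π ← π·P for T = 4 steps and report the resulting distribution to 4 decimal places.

π = [0.1998, 0.1574, 0.1783, 0.2456, 0.2189]

t=0: π = [0.2500, 0.1667, 0.1667, 0.3333, 0.0833]
t=1: π = [0.1750, 0.1667, 0.1750, 0.2833, 0.2000]
t=2: π = [0.2025, 0.1525, 0.1817, 0.2533, 0.2100]
t=3: π = [0.1987, 0.1587, 0.1768, 0.2470, 0.2188]
t=4: π = [0.1998, 0.1574, 0.1783, 0.2456, 0.2189]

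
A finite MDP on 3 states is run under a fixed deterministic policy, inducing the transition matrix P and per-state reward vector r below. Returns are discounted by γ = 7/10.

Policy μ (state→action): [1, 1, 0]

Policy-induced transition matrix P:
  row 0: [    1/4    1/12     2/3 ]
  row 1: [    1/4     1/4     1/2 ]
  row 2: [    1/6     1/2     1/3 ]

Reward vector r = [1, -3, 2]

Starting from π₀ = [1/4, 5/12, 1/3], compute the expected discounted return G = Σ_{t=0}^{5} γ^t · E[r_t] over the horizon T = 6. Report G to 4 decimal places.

t=0: π = [0.2500, 0.4167, 0.3333], E[r] = -0.3333, γ^t·E[r] = -0.333333, running G = -0.333333
t=1: π = [0.2222, 0.2917, 0.4861], E[r] = 0.3194, γ^t·E[r] = 0.223611, running G = -0.109722
t=2: π = [0.2095, 0.3345, 0.4560], E[r] = 0.1181, γ^t·E[r] = 0.057847, running G = -0.051875
t=3: π = [0.2120, 0.3291, 0.4589], E[r] = 0.1426, γ^t·E[r] = 0.048896, running G = -0.002979
t=4: π = [0.2118, 0.3294, 0.4588], E[r] = 0.1413, γ^t·E[r] = 0.033918, running G = 0.030939
t=5: π = [0.2118, 0.3294, 0.4588], E[r] = 0.1411, γ^t·E[r] = 0.023722, running G = 0.054661

G = 0.0547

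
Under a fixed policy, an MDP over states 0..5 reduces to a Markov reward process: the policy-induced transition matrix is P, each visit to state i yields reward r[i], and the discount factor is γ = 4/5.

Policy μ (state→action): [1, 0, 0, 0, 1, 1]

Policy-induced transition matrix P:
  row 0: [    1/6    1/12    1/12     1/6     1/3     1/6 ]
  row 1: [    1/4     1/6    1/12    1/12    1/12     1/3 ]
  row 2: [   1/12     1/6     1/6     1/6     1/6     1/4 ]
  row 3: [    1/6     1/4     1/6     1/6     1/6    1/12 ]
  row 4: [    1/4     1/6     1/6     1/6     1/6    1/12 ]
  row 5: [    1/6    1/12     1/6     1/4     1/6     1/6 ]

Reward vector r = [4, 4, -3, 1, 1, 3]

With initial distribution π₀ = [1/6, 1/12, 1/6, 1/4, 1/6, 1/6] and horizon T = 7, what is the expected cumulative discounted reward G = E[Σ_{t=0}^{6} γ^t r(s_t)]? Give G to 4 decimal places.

G = 6.6742

t=0: π = [0.1667, 0.0833, 0.1667, 0.2500, 0.1667, 0.1667], E[r] = 1.4167, γ^t·E[r] = 1.416667, running G = 1.416667
t=1: π = [0.1736, 0.1597, 0.1458, 0.1736, 0.1875, 0.1597], E[r] = 1.7361, γ^t·E[r] = 1.388889, running G = 2.805556
t=2: π = [0.1834, 0.1534, 0.1389, 0.1667, 0.1823, 0.1753], E[r] = 1.8056, γ^t·E[r] = 1.155556, running G = 3.961111
t=3: π = [0.1831, 0.1507, 0.1386, 0.1685, 0.1845, 0.1747], E[r] = 1.7962, γ^t·E[r] = 0.919654, running G = 4.880765
t=4: π = [0.1830, 0.1509, 0.1389, 0.1687, 0.1846, 0.1739], E[r] = 1.7942, γ^t·E[r] = 0.734907, running G = 5.615672
t=5: π = [0.1831, 0.1510, 0.1388, 0.1686, 0.1846, 0.1739], E[r] = 1.7946, γ^t·E[r] = 0.588065, running G = 6.203737
t=6: π = [0.1831, 0.1510, 0.1388, 0.1686, 0.1846, 0.1740], E[r] = 1.7947, γ^t·E[r] = 0.470468, running G = 6.674205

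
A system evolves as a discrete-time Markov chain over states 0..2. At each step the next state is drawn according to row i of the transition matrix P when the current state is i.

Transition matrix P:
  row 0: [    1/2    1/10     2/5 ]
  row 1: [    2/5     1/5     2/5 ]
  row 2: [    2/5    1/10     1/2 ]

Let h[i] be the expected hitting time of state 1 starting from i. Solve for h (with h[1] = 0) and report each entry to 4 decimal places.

h = [10.0000, 0.0000, 10.0000]

First-step conditioning: h[1] = 0; for i ≠ 1, h[i] = 1 + Σ_k P[i][k]·h[k].
  h[0] = 1 + 1/2·h[0] + 2/5·h[2]
  h[2] = 1 + 2/5·h[0] + 1/2·h[2]
Solving the 2×2 linear system over states ≠ 1 gives exactly h = [10, 0, 10] (h[1] = 0 is the target).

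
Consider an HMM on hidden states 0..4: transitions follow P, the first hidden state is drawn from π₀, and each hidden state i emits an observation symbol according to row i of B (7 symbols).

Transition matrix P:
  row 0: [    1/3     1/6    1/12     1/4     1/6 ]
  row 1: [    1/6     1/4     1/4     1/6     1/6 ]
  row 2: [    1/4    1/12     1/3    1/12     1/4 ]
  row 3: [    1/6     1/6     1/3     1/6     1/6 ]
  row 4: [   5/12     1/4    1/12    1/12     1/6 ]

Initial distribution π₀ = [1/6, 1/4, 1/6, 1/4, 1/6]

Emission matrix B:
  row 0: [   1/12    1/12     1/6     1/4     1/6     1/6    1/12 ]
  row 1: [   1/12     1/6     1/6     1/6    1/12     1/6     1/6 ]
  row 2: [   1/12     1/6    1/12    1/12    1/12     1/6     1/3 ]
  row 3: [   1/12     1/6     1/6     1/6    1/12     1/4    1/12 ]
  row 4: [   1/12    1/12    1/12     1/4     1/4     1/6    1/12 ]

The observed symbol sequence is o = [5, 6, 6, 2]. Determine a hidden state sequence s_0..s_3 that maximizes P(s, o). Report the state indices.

path = [3, 2, 2, 0]

t=0: δ = [2.778e-02, 4.167e-02, 2.778e-02, 6.250e-02, 2.778e-02]  (obs o_0=5)
t=1: δ = [9.645e-04, 1.736e-03, 6.944e-03, 8.681e-04, 8.681e-04]  ψ = [4, 1, 3, 3, 3]  (obs o_1=6)
t=2: δ = [1.447e-04, 9.645e-05, 7.716e-04, 4.823e-05, 1.447e-04]  ψ = [2, 2, 2, 2, 2]  (obs o_2=6)
t=3: δ = [3.215e-05, 1.072e-05, 2.143e-05, 1.072e-05, 1.608e-05]  ψ = [2, 2, 2, 2, 2]  (obs o_3=2)
backtrack: best end state = 0; path = [3, 2, 2, 0]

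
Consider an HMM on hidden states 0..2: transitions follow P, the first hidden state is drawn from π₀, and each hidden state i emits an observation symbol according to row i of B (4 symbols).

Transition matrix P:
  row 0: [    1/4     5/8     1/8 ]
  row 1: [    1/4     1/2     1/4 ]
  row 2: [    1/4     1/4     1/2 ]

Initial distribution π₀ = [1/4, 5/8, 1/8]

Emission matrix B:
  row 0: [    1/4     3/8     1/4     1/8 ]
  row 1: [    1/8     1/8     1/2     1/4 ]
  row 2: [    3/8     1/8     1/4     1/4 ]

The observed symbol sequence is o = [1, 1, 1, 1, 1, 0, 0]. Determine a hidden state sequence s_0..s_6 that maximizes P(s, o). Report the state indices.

path = [0, 0, 0, 0, 1, 2, 2]

t=0: δ = [9.375e-02, 7.812e-02, 1.562e-02]  (obs o_0=1)
t=1: δ = [8.789e-03, 7.324e-03, 2.441e-03]  ψ = [0, 0, 1]  (obs o_1=1)
t=2: δ = [8.240e-04, 6.866e-04, 2.289e-04]  ψ = [0, 0, 1]  (obs o_2=1)
t=3: δ = [7.725e-05, 6.437e-05, 2.146e-05]  ψ = [0, 0, 1]  (obs o_3=1)
t=4: δ = [7.242e-06, 6.035e-06, 2.012e-06]  ψ = [0, 0, 1]  (obs o_4=1)
t=5: δ = [4.526e-07, 5.658e-07, 5.658e-07]  ψ = [0, 0, 1]  (obs o_5=0)
t=6: δ = [3.536e-08, 3.536e-08, 1.061e-07]  ψ = [1, 0, 2]  (obs o_6=0)
backtrack: best end state = 2; path = [0, 0, 0, 0, 1, 2, 2]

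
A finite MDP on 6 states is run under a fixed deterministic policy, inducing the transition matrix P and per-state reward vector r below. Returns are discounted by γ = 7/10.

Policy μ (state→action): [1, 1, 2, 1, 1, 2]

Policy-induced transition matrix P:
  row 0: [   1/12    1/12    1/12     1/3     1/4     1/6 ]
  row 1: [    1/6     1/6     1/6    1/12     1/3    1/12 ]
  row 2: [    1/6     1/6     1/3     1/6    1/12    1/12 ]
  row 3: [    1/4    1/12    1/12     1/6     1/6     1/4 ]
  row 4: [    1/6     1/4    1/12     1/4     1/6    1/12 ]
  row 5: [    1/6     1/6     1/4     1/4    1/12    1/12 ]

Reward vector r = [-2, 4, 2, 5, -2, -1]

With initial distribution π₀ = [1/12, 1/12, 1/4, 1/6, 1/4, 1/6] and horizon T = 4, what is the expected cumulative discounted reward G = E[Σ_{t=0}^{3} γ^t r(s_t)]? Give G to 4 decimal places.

t=0: π = [0.0833, 0.0833, 0.2500, 0.1667, 0.2500, 0.1667], E[r] = 0.8333, γ^t·E[r] = 0.833333, running G = 0.833333
t=1: π = [0.1736, 0.1667, 0.1806, 0.2083, 0.1528, 0.1181], E[r] = 1.2986, γ^t·E[r] = 0.909028, running G = 1.742361
t=2: π = [0.1696, 0.1476, 0.1620, 0.2043, 0.1840, 0.1325], E[r] = 1.0961, γ^t·E[r] = 0.537072, running G = 2.279433
t=3: π = [0.1696, 0.1508, 0.1582, 0.2090, 0.1808, 0.1315], E[r] = 1.1326, γ^t·E[r] = 0.388472, running G = 2.667905

G = 2.6679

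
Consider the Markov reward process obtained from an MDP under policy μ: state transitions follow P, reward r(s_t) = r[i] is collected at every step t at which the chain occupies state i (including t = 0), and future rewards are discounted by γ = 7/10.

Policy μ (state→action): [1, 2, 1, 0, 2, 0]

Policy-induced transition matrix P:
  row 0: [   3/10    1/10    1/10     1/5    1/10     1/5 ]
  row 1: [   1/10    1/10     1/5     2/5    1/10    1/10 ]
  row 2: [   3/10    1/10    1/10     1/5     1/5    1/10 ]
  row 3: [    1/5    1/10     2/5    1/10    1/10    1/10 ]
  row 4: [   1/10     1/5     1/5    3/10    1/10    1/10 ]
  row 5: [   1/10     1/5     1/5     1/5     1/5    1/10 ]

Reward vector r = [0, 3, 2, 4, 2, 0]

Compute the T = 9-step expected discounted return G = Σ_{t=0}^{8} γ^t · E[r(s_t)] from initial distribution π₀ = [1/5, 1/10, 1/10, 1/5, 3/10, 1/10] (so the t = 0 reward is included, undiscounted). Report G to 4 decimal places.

t=0: π = [0.2000, 0.1000, 0.1000, 0.2000, 0.3000, 0.1000], E[r] = 1.9000, γ^t·E[r] = 1.900000, running G = 1.900000
t=1: π = [0.1800, 0.1400, 0.2100, 0.2300, 0.1200, 0.1200], E[r] = 2.0000, γ^t·E[r] = 1.400000, running G = 3.300000
t=2: π = [0.2010, 0.1240, 0.2070, 0.2170, 0.1330, 0.1180], E[r] = 1.9200, γ^t·E[r] = 0.940800, running G = 4.240800
t=3: π = [0.2033, 0.1251, 0.2026, 0.2164, 0.1325, 0.1201], E[r] = 1.9111, γ^t·E[r] = 0.655507, running G = 4.896307
t=4: π = [0.2028, 0.1253, 0.2027, 0.2166, 0.1323, 0.1203], E[r] = 1.9122, γ^t·E[r] = 0.459124, running G = 5.355431
t=5: π = [0.2028, 0.1253, 0.2028, 0.2166, 0.1323, 0.1203], E[r] = 1.9124, γ^t·E[r] = 0.321417, running G = 5.676848
t=6: π = [0.2028, 0.1253, 0.2028, 0.2166, 0.1323, 0.1203], E[r] = 1.9124, γ^t·E[r] = 0.224993, running G = 5.901841
t=7: π = [0.2028, 0.1253, 0.2028, 0.2166, 0.1323, 0.1203], E[r] = 1.9124, γ^t·E[r] = 0.157495, running G = 6.059336
t=8: π = [0.2028, 0.1253, 0.2028, 0.2166, 0.1323, 0.1203], E[r] = 1.9124, γ^t·E[r] = 0.110246, running G = 6.169582

G = 6.1696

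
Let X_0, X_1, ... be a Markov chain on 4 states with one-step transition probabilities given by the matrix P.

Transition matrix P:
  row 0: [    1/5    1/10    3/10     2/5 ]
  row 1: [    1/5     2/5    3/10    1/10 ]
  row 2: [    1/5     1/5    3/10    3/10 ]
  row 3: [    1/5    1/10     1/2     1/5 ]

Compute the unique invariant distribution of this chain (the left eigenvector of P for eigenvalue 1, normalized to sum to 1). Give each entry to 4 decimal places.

Balance equations π_j = Σ_i π_i·P[i][j]:
  π_0 = 1/5·π_0 + 1/5·π_1 + 1/5·π_2 + 1/5·π_3
  π_1 = 1/10·π_0 + 2/5·π_1 + 1/5·π_2 + 1/10·π_3
  π_2 = 3/10·π_0 + 3/10·π_1 + 3/10·π_2 + 1/2·π_3
  normalize: π_0 + π_1 + π_2 + π_3 = 1
Solving the linear system gives exactly π = [1/5, 83/430, 151/430, 11/43].

π = [0.2000, 0.1930, 0.3512, 0.2558]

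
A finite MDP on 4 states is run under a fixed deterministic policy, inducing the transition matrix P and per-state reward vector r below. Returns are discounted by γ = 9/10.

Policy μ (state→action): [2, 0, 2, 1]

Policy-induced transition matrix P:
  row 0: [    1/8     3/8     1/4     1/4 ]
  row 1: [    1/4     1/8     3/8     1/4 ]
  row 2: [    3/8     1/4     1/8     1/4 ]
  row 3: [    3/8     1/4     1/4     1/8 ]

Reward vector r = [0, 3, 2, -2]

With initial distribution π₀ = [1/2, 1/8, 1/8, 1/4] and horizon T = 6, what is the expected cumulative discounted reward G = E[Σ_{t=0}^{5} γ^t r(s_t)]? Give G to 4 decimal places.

G = 3.2354

t=0: π = [0.5000, 0.1250, 0.1250, 0.2500], E[r] = 0.1250, γ^t·E[r] = 0.125000, running G = 0.125000
t=1: π = [0.2344, 0.2969, 0.2500, 0.2188], E[r] = 0.9531, γ^t·E[r] = 0.857813, running G = 0.982813
t=2: π = [0.2793, 0.2422, 0.2559, 0.2227], E[r] = 0.7930, γ^t·E[r] = 0.642305, running G = 1.625117
t=3: π = [0.2749, 0.2546, 0.2483, 0.2222], E[r] = 0.8162, γ^t·E[r] = 0.594982, running G = 2.220099
t=4: π = [0.2744, 0.2525, 0.2508, 0.2222], E[r] = 0.8147, γ^t·E[r] = 0.534543, running G = 2.754642
t=5: π = [0.2748, 0.2527, 0.2502, 0.2222], E[r] = 0.8142, γ^t·E[r] = 0.480782, running G = 3.235425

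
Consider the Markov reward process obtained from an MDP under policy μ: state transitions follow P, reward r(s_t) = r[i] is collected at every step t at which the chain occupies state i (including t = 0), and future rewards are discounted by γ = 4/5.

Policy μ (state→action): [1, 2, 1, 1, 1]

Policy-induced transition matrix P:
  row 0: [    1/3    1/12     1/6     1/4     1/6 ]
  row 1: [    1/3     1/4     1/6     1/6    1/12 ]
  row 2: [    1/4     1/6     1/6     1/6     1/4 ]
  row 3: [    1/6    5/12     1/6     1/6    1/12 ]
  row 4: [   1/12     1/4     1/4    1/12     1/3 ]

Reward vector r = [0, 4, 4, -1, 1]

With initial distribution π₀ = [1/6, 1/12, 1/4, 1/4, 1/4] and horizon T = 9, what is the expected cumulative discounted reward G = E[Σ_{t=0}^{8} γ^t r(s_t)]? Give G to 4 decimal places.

t=0: π = [0.1667, 0.0833, 0.2500, 0.2500, 0.2500], E[r] = 1.3333, γ^t·E[r] = 1.333333, running G = 1.333333
t=1: π = [0.2083, 0.2431, 0.1875, 0.1597, 0.2014], E[r] = 1.7639, γ^t·E[r] = 1.411111, running G = 2.744444
t=2: π = [0.2407, 0.2263, 0.1834, 0.1672, 0.1823], E[r] = 1.6539, γ^t·E[r] = 1.058519, running G = 3.802963
t=3: π = [0.2446, 0.2225, 0.1819, 0.1715, 0.1795], E[r] = 1.6253, γ^t·E[r] = 0.832148, running G = 4.635111
t=4: π = [0.2447, 0.2227, 0.1816, 0.1721, 0.1789], E[r] = 1.6240, γ^t·E[r] = 0.665195, running G = 5.300306
t=5: π = [0.2448, 0.2228, 0.1816, 0.1721, 0.1787], E[r] = 1.6239, γ^t·E[r] = 0.532128, running G = 5.832434
t=6: π = [0.2448, 0.2228, 0.1816, 0.1722, 0.1787], E[r] = 1.6238, γ^t·E[r] = 0.425668, running G = 6.258102
t=7: π = [0.2448, 0.2228, 0.1816, 0.1722, 0.1787], E[r] = 1.6238, γ^t·E[r] = 0.340526, running G = 6.598628
t=8: π = [0.2448, 0.2228, 0.1816, 0.1722, 0.1787], E[r] = 1.6237, γ^t·E[r] = 0.272419, running G = 6.871047

G = 6.8710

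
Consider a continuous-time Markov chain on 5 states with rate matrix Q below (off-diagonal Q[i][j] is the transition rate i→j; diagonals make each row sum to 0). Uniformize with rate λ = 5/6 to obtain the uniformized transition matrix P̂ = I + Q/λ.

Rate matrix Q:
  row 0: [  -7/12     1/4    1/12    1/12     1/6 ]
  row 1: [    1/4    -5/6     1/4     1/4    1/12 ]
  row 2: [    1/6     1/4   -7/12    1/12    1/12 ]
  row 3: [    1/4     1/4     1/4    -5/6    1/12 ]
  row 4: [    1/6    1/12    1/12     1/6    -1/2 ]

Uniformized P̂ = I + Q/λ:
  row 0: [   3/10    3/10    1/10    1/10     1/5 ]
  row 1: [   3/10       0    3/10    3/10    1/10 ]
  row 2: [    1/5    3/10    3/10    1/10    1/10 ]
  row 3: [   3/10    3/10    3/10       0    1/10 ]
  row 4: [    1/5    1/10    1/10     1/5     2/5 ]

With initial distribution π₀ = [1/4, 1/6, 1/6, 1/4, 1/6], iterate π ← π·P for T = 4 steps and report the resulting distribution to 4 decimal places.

t=0: π = [0.2500, 0.1667, 0.1667, 0.2500, 0.1667]
t=1: π = [0.2667, 0.2167, 0.2167, 0.1250, 0.1750]
t=2: π = [0.2608, 0.2000, 0.2117, 0.1483, 0.1792]
t=3: π = [0.2609, 0.2042, 0.2120, 0.1431, 0.1798]
t=4: π = [0.2608, 0.2028, 0.2119, 0.1445, 0.1800]

π = [0.2608, 0.2028, 0.2119, 0.1445, 0.1800]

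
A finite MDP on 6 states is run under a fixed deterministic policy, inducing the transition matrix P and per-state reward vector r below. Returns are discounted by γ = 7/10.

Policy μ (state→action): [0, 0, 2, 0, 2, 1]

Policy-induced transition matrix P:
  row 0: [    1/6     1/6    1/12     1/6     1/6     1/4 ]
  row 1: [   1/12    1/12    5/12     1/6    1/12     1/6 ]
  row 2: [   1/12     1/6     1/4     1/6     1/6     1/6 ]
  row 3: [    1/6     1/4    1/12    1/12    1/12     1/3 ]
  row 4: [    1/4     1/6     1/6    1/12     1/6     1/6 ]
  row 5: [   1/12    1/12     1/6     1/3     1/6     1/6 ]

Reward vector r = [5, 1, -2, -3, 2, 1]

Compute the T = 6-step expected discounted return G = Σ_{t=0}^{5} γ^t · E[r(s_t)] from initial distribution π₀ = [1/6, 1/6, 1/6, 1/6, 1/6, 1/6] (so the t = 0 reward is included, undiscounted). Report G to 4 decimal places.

t=0: π = [0.1667, 0.1667, 0.1667, 0.1667, 0.1667, 0.1667], E[r] = 0.6667, γ^t·E[r] = 0.666667, running G = 0.666667
t=1: π = [0.1389, 0.1528, 0.1944, 0.1667, 0.1389, 0.2083], E[r] = 0.4444, γ^t·E[r] = 0.311111, running G = 0.977778
t=2: π = [0.1319, 0.1505, 0.1956, 0.1759, 0.1400, 0.2060], E[r] = 0.3773, γ^t·E[r] = 0.184884, running G = 1.162662
t=3: π = [0.1323, 0.1516, 0.1949, 0.1747, 0.1395, 0.2070], E[r] = 0.3853, γ^t·E[r] = 0.132165, running G = 1.294827
t=4: π = [0.1322, 0.1513, 0.1952, 0.1750, 0.1395, 0.2068], E[r] = 0.3825, γ^t·E[r] = 0.091834, running G = 1.386661
t=5: π = [0.1322, 0.1514, 0.1952, 0.1749, 0.1395, 0.2068], E[r] = 0.3829, γ^t·E[r] = 0.064359, running G = 1.451020

G = 1.4510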